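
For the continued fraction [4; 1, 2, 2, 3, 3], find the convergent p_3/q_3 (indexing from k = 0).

33/7

Using pₖ = aₖpₖ₋₁ + pₖ₋₂, qₖ = aₖqₖ₋₁ + qₖ₋₂ (with p₋₁=1, p₋₂=0, q₋₁=0, q₋₂=1):
  k=0: a=4, p=4, q=1
  k=1: a=1, p=5, q=1
  k=2: a=2, p=14, q=3
  k=3: a=2, p=33, q=7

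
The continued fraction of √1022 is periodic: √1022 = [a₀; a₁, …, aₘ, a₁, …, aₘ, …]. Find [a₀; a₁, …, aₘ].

a₀ = ⌊√1022⌋ = 31.
With m₀=0, d₀=1 and mₖ₊₁ = dₖaₖ − mₖ, dₖ₊₁ = (n − mₖ₊₁²)/dₖ, aₖ₊₁ = ⌊(a₀+mₖ₊₁)/dₖ₊₁⌋:
  k=1: m=31, d=61, a=1
  k=2: m=30, d=2, a=30
  k=3: m=30, d=61, a=1
  k=4: m=31, d=1, a=62
d=1 and a=2a₀=62 at k=4, so the next step gives (m, d) = (31, 61) again — its k=1 value — and the period has length 4.

[31; 1, 30, 1, 62]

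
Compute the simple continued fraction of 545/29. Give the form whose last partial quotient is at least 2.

[18; 1, 3, 1, 5]

545 = 18*29 + 23
29 = 1*23 + 6
23 = 3*6 + 5
6 = 1*5 + 1
5 = 5*1 + 0  (stop)
So 545/29 = [18; 1, 3, 1, 5].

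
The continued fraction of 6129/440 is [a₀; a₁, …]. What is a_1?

1

6129 = 13·440 + 409   →  a_0 = 13
440 = 1·409 + 31   →  a_1 = 1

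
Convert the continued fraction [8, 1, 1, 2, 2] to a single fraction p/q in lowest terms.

Using pₖ = aₖpₖ₋₁ + pₖ₋₂ and qₖ = aₖqₖ₋₁ + qₖ₋₂:
  k=0: a=8, p=8, q=1
  k=1: a=1, p=9, q=1
  k=2: a=1, p=17, q=2
  k=3: a=2, p=43, q=5
  k=4: a=2, p=103, q=12

103/12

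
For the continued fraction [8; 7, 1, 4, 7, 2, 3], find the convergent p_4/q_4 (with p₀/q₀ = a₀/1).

Using pₖ = aₖpₖ₋₁ + pₖ₋₂, qₖ = aₖqₖ₋₁ + qₖ₋₂ (with p₋₁=1, p₋₂=0, q₋₁=0, q₋₂=1):
  k=0: a=8, p=8, q=1
  k=1: a=7, p=57, q=7
  k=2: a=1, p=65, q=8
  k=3: a=4, p=317, q=39
  k=4: a=7, p=2284, q=281

2284/281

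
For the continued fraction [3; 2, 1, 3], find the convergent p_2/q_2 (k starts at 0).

10/3

Using pₖ = aₖpₖ₋₁ + pₖ₋₂, qₖ = aₖqₖ₋₁ + qₖ₋₂ (with p₋₁=1, p₋₂=0, q₋₁=0, q₋₂=1):
  k=0: a=3, p=3, q=1
  k=1: a=2, p=7, q=2
  k=2: a=1, p=10, q=3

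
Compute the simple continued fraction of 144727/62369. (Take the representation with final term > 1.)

144727 = 2×62369 + 19989
62369 = 3×19989 + 2402
19989 = 8×2402 + 773
2402 = 3×773 + 83
773 = 9×83 + 26
83 = 3×26 + 5
26 = 5×5 + 1
5 = 5×1 + 0  (stop)
So 144727/62369 = [2; 3, 8, 3, 9, 3, 5, 5].

[2; 3, 8, 3, 9, 3, 5, 5]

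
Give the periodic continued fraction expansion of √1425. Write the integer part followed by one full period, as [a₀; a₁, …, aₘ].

[37; 1, 2, 1, 74]

a₀ = ⌊√1425⌋ = 37.
With m₀=0, d₀=1 and mₖ₊₁ = dₖaₖ − mₖ, dₖ₊₁ = (n − mₖ₊₁²)/dₖ, aₖ₊₁ = ⌊(a₀+mₖ₊₁)/dₖ₊₁⌋:
  k=1: m=37, d=56, a=1
  k=2: m=19, d=19, a=2
  k=3: m=19, d=56, a=1
  k=4: m=37, d=1, a=74
d=1 and a=2a₀=74 at k=4, so the next step gives (m, d) = (37, 56) again — its k=1 value — and the period has length 4.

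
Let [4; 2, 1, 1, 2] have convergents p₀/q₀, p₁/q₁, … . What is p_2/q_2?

13/3

Using pₖ = aₖpₖ₋₁ + pₖ₋₂, qₖ = aₖqₖ₋₁ + qₖ₋₂ (with p₋₁=1, p₋₂=0, q₋₁=0, q₋₂=1):
  k=0: a=4, p=4, q=1
  k=1: a=2, p=9, q=2
  k=2: a=1, p=13, q=3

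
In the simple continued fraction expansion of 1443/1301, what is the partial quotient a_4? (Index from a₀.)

1

1443 = 1·1301 + 142   →  a_0 = 1
1301 = 9·142 + 23   →  a_1 = 9
142 = 6·23 + 4   →  a_2 = 6
23 = 5·4 + 3   →  a_3 = 5
4 = 1·3 + 1   →  a_4 = 1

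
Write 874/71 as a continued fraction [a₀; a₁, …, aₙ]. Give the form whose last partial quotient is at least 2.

874 = 12*71 + 22
71 = 3*22 + 5
22 = 4*5 + 2
5 = 2*2 + 1
2 = 2*1 + 0  (stop)
So 874/71 = [12; 3, 4, 2, 2].

[12; 3, 4, 2, 2]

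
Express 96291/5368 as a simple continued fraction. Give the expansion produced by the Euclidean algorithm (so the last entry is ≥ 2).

[17; 1, 15, 8, 3, 13]

96291 = 17*5368 + 5035
5368 = 1*5035 + 333
5035 = 15*333 + 40
333 = 8*40 + 13
40 = 3*13 + 1
13 = 13*1 + 0  (stop)
So 96291/5368 = [17; 1, 15, 8, 3, 13].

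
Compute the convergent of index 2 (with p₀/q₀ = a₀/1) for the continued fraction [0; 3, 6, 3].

Using pₖ = aₖpₖ₋₁ + pₖ₋₂, qₖ = aₖqₖ₋₁ + qₖ₋₂ (with p₋₁=1, p₋₂=0, q₋₁=0, q₋₂=1):
  k=0: a=0, p=0, q=1
  k=1: a=3, p=1, q=3
  k=2: a=6, p=6, q=19

6/19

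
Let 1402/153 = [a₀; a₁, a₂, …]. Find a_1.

1402 = 9·153 + 25   →  a_0 = 9
153 = 6·25 + 3   →  a_1 = 6

6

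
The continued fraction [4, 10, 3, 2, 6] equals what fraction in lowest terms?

1897/463

Using pₖ = aₖpₖ₋₁ + pₖ₋₂ and qₖ = aₖqₖ₋₁ + qₖ₋₂:
  k=0: a=4, p=4, q=1
  k=1: a=10, p=41, q=10
  k=2: a=3, p=127, q=31
  k=3: a=2, p=295, q=72
  k=4: a=6, p=1897, q=463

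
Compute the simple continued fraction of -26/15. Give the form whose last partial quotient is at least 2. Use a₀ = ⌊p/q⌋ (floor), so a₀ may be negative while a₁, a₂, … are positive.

[-2; 3, 1, 3]

-26 = -2×15 + 4
15 = 3×4 + 3
4 = 1×3 + 1
3 = 3×1 + 0  (stop)
So -26/15 = [-2; 3, 1, 3].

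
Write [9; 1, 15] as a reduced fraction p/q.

Using pₖ = aₖpₖ₋₁ + pₖ₋₂ and qₖ = aₖqₖ₋₁ + qₖ₋₂:
  k=0: a=9, p=9, q=1
  k=1: a=1, p=10, q=1
  k=2: a=15, p=159, q=16

159/16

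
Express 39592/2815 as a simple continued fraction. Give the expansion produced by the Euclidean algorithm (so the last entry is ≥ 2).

39592 = 14×2815 + 182
2815 = 15×182 + 85
182 = 2×85 + 12
85 = 7×12 + 1
12 = 12×1 + 0  (stop)
So 39592/2815 = [14; 15, 2, 7, 12].

[14; 15, 2, 7, 12]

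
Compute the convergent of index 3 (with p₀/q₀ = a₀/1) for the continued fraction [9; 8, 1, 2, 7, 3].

237/26

Using pₖ = aₖpₖ₋₁ + pₖ₋₂, qₖ = aₖqₖ₋₁ + qₖ₋₂ (with p₋₁=1, p₋₂=0, q₋₁=0, q₋₂=1):
  k=0: a=9, p=9, q=1
  k=1: a=8, p=73, q=8
  k=2: a=1, p=82, q=9
  k=3: a=2, p=237, q=26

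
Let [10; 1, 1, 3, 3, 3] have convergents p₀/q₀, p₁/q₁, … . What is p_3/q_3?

74/7

Using pₖ = aₖpₖ₋₁ + pₖ₋₂, qₖ = aₖqₖ₋₁ + qₖ₋₂ (with p₋₁=1, p₋₂=0, q₋₁=0, q₋₂=1):
  k=0: a=10, p=10, q=1
  k=1: a=1, p=11, q=1
  k=2: a=1, p=21, q=2
  k=3: a=3, p=74, q=7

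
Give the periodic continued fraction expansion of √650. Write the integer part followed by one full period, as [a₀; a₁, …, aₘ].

a₀ = ⌊√650⌋ = 25.

[25; 2, 50]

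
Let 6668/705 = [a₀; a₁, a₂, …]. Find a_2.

5

6668 = 9·705 + 323   →  a_0 = 9
705 = 2·323 + 59   →  a_1 = 2
323 = 5·59 + 28   →  a_2 = 5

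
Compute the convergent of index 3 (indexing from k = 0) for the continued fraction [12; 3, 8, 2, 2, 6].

Using pₖ = aₖpₖ₋₁ + pₖ₋₂, qₖ = aₖqₖ₋₁ + qₖ₋₂ (with p₋₁=1, p₋₂=0, q₋₁=0, q₋₂=1):
  k=0: a=12, p=12, q=1
  k=1: a=3, p=37, q=3
  k=2: a=8, p=308, q=25
  k=3: a=2, p=653, q=53

653/53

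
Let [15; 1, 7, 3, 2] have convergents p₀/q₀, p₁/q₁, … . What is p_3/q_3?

Using pₖ = aₖpₖ₋₁ + pₖ₋₂, qₖ = aₖqₖ₋₁ + qₖ₋₂ (with p₋₁=1, p₋₂=0, q₋₁=0, q₋₂=1):
  k=0: a=15, p=15, q=1
  k=1: a=1, p=16, q=1
  k=2: a=7, p=127, q=8
  k=3: a=3, p=397, q=25

397/25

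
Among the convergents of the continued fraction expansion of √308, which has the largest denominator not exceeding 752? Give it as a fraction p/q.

√308 = [17; 1, 1, 4, 1, 1, 34, …] (period length 6).
Convergents:
  p_0/q_0 = 17/1
  p_1/q_1 = 18/1
  p_2/q_2 = 35/2
  p_3/q_3 = 158/9
  p_4/q_4 = 193/11
  p_5/q_5 = 351/20
  p_6/q_6 = 12127/691
  p_7/q_7 = 12478/711
  p_8/q_8 = 24605/1402
q_7 = 711 ≤ 752 < 1402 = q_8, so the answer is 12478/711.

12478/711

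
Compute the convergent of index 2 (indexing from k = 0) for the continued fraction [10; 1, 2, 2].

Using pₖ = aₖpₖ₋₁ + pₖ₋₂, qₖ = aₖqₖ₋₁ + qₖ₋₂ (with p₋₁=1, p₋₂=0, q₋₁=0, q₋₂=1):
  k=0: a=10, p=10, q=1
  k=1: a=1, p=11, q=1
  k=2: a=2, p=32, q=3

32/3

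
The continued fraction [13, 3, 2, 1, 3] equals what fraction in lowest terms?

Fold from the inside: start with 3/1.
  1 + 1/3 = 4/3
  2 + 3/4 = 11/4
  3 + 4/11 = 37/11
  13 + 11/37 = 492/37

492/37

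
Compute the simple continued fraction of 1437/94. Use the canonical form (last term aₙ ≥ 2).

[15; 3, 2, 13]

1437 = 15×94 + 27
94 = 3×27 + 13
27 = 2×13 + 1
13 = 13×1 + 0  (stop)
So 1437/94 = [15; 3, 2, 13].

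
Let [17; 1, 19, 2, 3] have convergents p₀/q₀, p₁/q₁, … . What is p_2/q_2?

359/20

Using pₖ = aₖpₖ₋₁ + pₖ₋₂, qₖ = aₖqₖ₋₁ + qₖ₋₂ (with p₋₁=1, p₋₂=0, q₋₁=0, q₋₂=1):
  k=0: a=17, p=17, q=1
  k=1: a=1, p=18, q=1
  k=2: a=19, p=359, q=20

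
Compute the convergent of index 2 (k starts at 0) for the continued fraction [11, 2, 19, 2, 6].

448/39

Using pₖ = aₖpₖ₋₁ + pₖ₋₂, qₖ = aₖqₖ₋₁ + qₖ₋₂ (with p₋₁=1, p₋₂=0, q₋₁=0, q₋₂=1):
  k=0: a=11, p=11, q=1
  k=1: a=2, p=23, q=2
  k=2: a=19, p=448, q=39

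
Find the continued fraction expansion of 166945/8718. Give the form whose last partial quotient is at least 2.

[19; 6, 1, 2, 4, 3, 2, 13]

166945 = 19×8718 + 1303
8718 = 6×1303 + 900
1303 = 1×900 + 403
900 = 2×403 + 94
403 = 4×94 + 27
94 = 3×27 + 13
27 = 2×13 + 1
13 = 13×1 + 0  (stop)
So 166945/8718 = [19; 6, 1, 2, 4, 3, 2, 13].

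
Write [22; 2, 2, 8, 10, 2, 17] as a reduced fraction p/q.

Fold from the inside: start with 17/1.
  2 + 1/17 = 35/17
  10 + 17/35 = 367/35
  8 + 35/367 = 2971/367
  2 + 367/2971 = 6309/2971
  2 + 2971/6309 = 15589/6309
  22 + 6309/15589 = 349267/15589

349267/15589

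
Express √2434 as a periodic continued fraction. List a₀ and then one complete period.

a₀ = ⌊√2434⌋ = 49.
With m₀=0, d₀=1 and mₖ₊₁ = dₖaₖ − mₖ, dₖ₊₁ = (n − mₖ₊₁²)/dₖ, aₖ₊₁ = ⌊(a₀+mₖ₊₁)/dₖ₊₁⌋:
  k=1: m=49, d=33, a=2
  k=2: m=17, d=65, a=1
  k=3: m=48, d=2, a=48
  k=4: m=48, d=65, a=1
  k=5: m=17, d=33, a=2
  k=6: m=49, d=1, a=98
d=1 and a=2a₀=98 at k=6, so the next step gives (m, d) = (49, 33) again — its k=1 value — and the period has length 6.

[49; 2, 1, 48, 1, 2, 98]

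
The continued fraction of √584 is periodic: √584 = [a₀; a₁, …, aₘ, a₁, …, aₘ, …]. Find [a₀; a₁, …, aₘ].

a₀ = ⌊√584⌋ = 24.
With m₀=0, d₀=1 and mₖ₊₁ = dₖaₖ − mₖ, dₖ₊₁ = (n − mₖ₊₁²)/dₖ, aₖ₊₁ = ⌊(a₀+mₖ₊₁)/dₖ₊₁⌋:
  k=1: m=24, d=8, a=6
  k=2: m=24, d=1, a=48
d=1 and a=2a₀=48 at k=2, so the next step gives (m, d) = (24, 8) again — its k=1 value — and the period has length 2.

[24; 6, 48]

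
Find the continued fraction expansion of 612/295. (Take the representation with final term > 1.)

[2; 13, 2, 2, 4]

612 = 2·295 + 22
295 = 13·22 + 9
22 = 2·9 + 4
9 = 2·4 + 1
4 = 4·1 + 0  (stop)
So 612/295 = [2; 13, 2, 2, 4].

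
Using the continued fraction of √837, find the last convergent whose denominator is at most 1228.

√837 = [28; 1, 13, 2, 13, 1, 56, …] (period length 6).
Convergents:
  p_0/q_0 = 28/1
  p_1/q_1 = 29/1
  p_2/q_2 = 405/14
  p_3/q_3 = 839/29
  p_4/q_4 = 11312/391
  p_5/q_5 = 12151/420
  p_6/q_6 = 691768/23911
q_5 = 420 ≤ 1228 < 23911 = q_6, so the answer is 12151/420.

12151/420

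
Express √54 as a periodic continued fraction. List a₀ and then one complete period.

[7; 2, 1, 6, 1, 2, 14]

a₀ = ⌊√54⌋ = 7.
With m₀=0, d₀=1 and mₖ₊₁ = dₖaₖ − mₖ, dₖ₊₁ = (n − mₖ₊₁²)/dₖ, aₖ₊₁ = ⌊(a₀+mₖ₊₁)/dₖ₊₁⌋:
  k=1: m=7, d=5, a=2
  k=2: m=3, d=9, a=1
  k=3: m=6, d=2, a=6
  k=4: m=6, d=9, a=1
  k=5: m=3, d=5, a=2
  k=6: m=7, d=1, a=14
d=1 and a=2a₀=14 at k=6, so the next step gives (m, d) = (7, 5) again — its k=1 value — and the period has length 6.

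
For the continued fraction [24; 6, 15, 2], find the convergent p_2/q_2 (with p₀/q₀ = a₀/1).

2199/91

Using pₖ = aₖpₖ₋₁ + pₖ₋₂, qₖ = aₖqₖ₋₁ + qₖ₋₂ (with p₋₁=1, p₋₂=0, q₋₁=0, q₋₂=1):
  k=0: a=24, p=24, q=1
  k=1: a=6, p=145, q=6
  k=2: a=15, p=2199, q=91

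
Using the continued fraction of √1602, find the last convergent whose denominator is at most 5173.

√1602 = [40; 40, 80, …] (period length 2).
Convergents:
  p_0/q_0 = 40/1
  p_1/q_1 = 1601/40
  p_2/q_2 = 128120/3201
  p_3/q_3 = 5126401/128080
q_2 = 3201 ≤ 5173 < 128080 = q_3, so the answer is 128120/3201.

128120/3201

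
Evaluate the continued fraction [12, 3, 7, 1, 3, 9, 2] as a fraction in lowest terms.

23321/1893

Fold from the inside: start with 2/1.
  9 + 1/2 = 19/2
  3 + 2/19 = 59/19
  1 + 19/59 = 78/59
  7 + 59/78 = 605/78
  3 + 78/605 = 1893/605
  12 + 605/1893 = 23321/1893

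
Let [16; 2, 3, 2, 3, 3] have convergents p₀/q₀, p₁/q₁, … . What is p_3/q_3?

Using pₖ = aₖpₖ₋₁ + pₖ₋₂, qₖ = aₖqₖ₋₁ + qₖ₋₂ (with p₋₁=1, p₋₂=0, q₋₁=0, q₋₂=1):
  k=0: a=16, p=16, q=1
  k=1: a=2, p=33, q=2
  k=2: a=3, p=115, q=7
  k=3: a=2, p=263, q=16

263/16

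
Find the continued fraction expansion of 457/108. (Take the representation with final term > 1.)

[4; 4, 3, 8]

457 = 4·108 + 25
108 = 4·25 + 8
25 = 3·8 + 1
8 = 8·1 + 0  (stop)
So 457/108 = [4; 4, 3, 8].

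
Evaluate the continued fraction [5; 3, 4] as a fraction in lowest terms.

69/13

Fold from the inside: start with 4/1.
  3 + 1/4 = 13/4
  5 + 4/13 = 69/13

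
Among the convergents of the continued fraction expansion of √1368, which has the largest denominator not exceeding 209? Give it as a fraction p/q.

2737/74

√1368 = [36; 1, 72, …] (period length 2).
Convergents:
  p_0/q_0 = 36/1
  p_1/q_1 = 37/1
  p_2/q_2 = 2700/73
  p_3/q_3 = 2737/74
  p_4/q_4 = 199764/5401
q_3 = 74 ≤ 209 < 5401 = q_4, so the answer is 2737/74.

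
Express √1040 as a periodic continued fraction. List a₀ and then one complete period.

[32; 4, 64]

a₀ = ⌊√1040⌋ = 32.
With m₀=0, d₀=1 and mₖ₊₁ = dₖaₖ − mₖ, dₖ₊₁ = (n − mₖ₊₁²)/dₖ, aₖ₊₁ = ⌊(a₀+mₖ₊₁)/dₖ₊₁⌋:
  k=1: m=32, d=16, a=4
  k=2: m=32, d=1, a=64
d=1 and a=2a₀=64 at k=2, so the next step gives (m, d) = (32, 16) again — its k=1 value — and the period has length 2.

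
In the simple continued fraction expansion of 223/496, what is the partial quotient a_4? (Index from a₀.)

223 = 0·496 + 223   →  a_0 = 0
496 = 2·223 + 50   →  a_1 = 2
223 = 4·50 + 23   →  a_2 = 4
50 = 2·23 + 4   →  a_3 = 2
23 = 5·4 + 3   →  a_4 = 5

5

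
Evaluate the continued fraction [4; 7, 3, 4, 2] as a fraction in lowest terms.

Fold from the inside: start with 2/1.
  4 + 1/2 = 9/2
  3 + 2/9 = 29/9
  7 + 9/29 = 212/29
  4 + 29/212 = 877/212

877/212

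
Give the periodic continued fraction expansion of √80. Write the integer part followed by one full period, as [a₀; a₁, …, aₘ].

a₀ = ⌊√80⌋ = 8.
With m₀=0, d₀=1 and mₖ₊₁ = dₖaₖ − mₖ, dₖ₊₁ = (n − mₖ₊₁²)/dₖ, aₖ₊₁ = ⌊(a₀+mₖ₊₁)/dₖ₊₁⌋:
  k=1: m=8, d=16, a=1
  k=2: m=8, d=1, a=16
d=1 and a=2a₀=16 at k=2, so the next step gives (m, d) = (8, 16) again — its k=1 value — and the period has length 2.

[8; 1, 16]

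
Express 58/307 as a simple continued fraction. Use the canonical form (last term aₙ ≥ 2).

58 = 0×307 + 58
307 = 5×58 + 17
58 = 3×17 + 7
17 = 2×7 + 3
7 = 2×3 + 1
3 = 3×1 + 0  (stop)
So 58/307 = [0; 5, 3, 2, 2, 3].

[0; 5, 3, 2, 2, 3]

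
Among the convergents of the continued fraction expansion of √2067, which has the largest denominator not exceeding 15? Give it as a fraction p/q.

591/13

√2067 = [45; 2, 6, 2, 90, …] (period length 4).
Convergents:
  p_0/q_0 = 45/1
  p_1/q_1 = 91/2
  p_2/q_2 = 591/13
  p_3/q_3 = 1273/28
q_2 = 13 ≤ 15 < 28 = q_3, so the answer is 591/13.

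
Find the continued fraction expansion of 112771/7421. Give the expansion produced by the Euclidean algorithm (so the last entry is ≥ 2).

112771 = 15·7421 + 1456
7421 = 5·1456 + 141
1456 = 10·141 + 46
141 = 3·46 + 3
46 = 15·3 + 1
3 = 3·1 + 0  (stop)
So 112771/7421 = [15; 5, 10, 3, 15, 3].

[15; 5, 10, 3, 15, 3]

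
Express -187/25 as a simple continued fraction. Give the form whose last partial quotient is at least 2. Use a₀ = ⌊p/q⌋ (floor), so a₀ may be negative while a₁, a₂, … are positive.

-187 = -8·25 + 13
25 = 1·13 + 12
13 = 1·12 + 1
12 = 12·1 + 0  (stop)
So -187/25 = [-8; 1, 1, 12].

[-8; 1, 1, 12]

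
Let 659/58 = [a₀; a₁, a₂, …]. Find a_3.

3

659 = 11·58 + 21   →  a_0 = 11
58 = 2·21 + 16   →  a_1 = 2
21 = 1·16 + 5   →  a_2 = 1
16 = 3·5 + 1   →  a_3 = 3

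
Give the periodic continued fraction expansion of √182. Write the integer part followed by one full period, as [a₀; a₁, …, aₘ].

[13; 2, 26]

a₀ = ⌊√182⌋ = 13.
With m₀=0, d₀=1 and mₖ₊₁ = dₖaₖ − mₖ, dₖ₊₁ = (n − mₖ₊₁²)/dₖ, aₖ₊₁ = ⌊(a₀+mₖ₊₁)/dₖ₊₁⌋:
  k=1: m=13, d=13, a=2
  k=2: m=13, d=1, a=26
d=1 and a=2a₀=26 at k=2, so the next step gives (m, d) = (13, 13) again — its k=1 value — and the period has length 2.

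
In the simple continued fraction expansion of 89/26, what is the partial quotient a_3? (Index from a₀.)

1

89 = 3·26 + 11   →  a_0 = 3
26 = 2·11 + 4   →  a_1 = 2
11 = 2·4 + 3   →  a_2 = 2
4 = 1·3 + 1   →  a_3 = 1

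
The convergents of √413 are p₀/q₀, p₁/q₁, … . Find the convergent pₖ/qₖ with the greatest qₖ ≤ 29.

569/28

√413 = [20; 3, 9, 1, 4, 1, 9, 3, 40, …] (period length 8).
Convergents:
  p_0/q_0 = 20/1
  p_1/q_1 = 61/3
  p_2/q_2 = 569/28
  p_3/q_3 = 630/31
q_2 = 28 ≤ 29 < 31 = q_3, so the answer is 569/28.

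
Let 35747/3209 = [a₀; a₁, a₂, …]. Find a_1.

35747 = 11·3209 + 448   →  a_0 = 11
3209 = 7·448 + 73   →  a_1 = 7

7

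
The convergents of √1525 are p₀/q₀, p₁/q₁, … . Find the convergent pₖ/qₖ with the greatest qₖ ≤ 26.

√1525 = [39; 19, 1, 1, 19, 78, …] (period length 5).
Convergents:
  p_0/q_0 = 39/1
  p_1/q_1 = 742/19
  p_2/q_2 = 781/20
  p_3/q_3 = 1523/39
q_2 = 20 ≤ 26 < 39 = q_3, so the answer is 781/20.

781/20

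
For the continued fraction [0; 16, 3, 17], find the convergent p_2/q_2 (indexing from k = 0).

3/49

Using pₖ = aₖpₖ₋₁ + pₖ₋₂, qₖ = aₖqₖ₋₁ + qₖ₋₂ (with p₋₁=1, p₋₂=0, q₋₁=0, q₋₂=1):
  k=0: a=0, p=0, q=1
  k=1: a=16, p=1, q=16
  k=2: a=3, p=3, q=49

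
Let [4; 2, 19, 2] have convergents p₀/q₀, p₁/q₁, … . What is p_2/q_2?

175/39

Using pₖ = aₖpₖ₋₁ + pₖ₋₂, qₖ = aₖqₖ₋₁ + qₖ₋₂ (with p₋₁=1, p₋₂=0, q₋₁=0, q₋₂=1):
  k=0: a=4, p=4, q=1
  k=1: a=2, p=9, q=2
  k=2: a=19, p=175, q=39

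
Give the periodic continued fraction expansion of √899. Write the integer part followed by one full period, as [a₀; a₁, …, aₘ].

[29; 1, 58]

a₀ = ⌊√899⌋ = 29.
With m₀=0, d₀=1 and mₖ₊₁ = dₖaₖ − mₖ, dₖ₊₁ = (n − mₖ₊₁²)/dₖ, aₖ₊₁ = ⌊(a₀+mₖ₊₁)/dₖ₊₁⌋:
  k=1: m=29, d=58, a=1
  k=2: m=29, d=1, a=58
d=1 and a=2a₀=58 at k=2, so the next step gives (m, d) = (29, 58) again — its k=1 value — and the period has length 2.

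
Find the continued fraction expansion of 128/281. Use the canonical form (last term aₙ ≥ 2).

[0; 2, 5, 8, 3]

128 = 0×281 + 128
281 = 2×128 + 25
128 = 5×25 + 3
25 = 8×3 + 1
3 = 3×1 + 0  (stop)
So 128/281 = [0; 2, 5, 8, 3].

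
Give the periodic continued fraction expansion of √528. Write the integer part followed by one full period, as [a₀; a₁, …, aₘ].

a₀ = ⌊√528⌋ = 22.
With m₀=0, d₀=1 and mₖ₊₁ = dₖaₖ − mₖ, dₖ₊₁ = (n − mₖ₊₁²)/dₖ, aₖ₊₁ = ⌊(a₀+mₖ₊₁)/dₖ₊₁⌋:
  k=1: m=22, d=44, a=1
  k=2: m=22, d=1, a=44
d=1 and a=2a₀=44 at k=2, so the next step gives (m, d) = (22, 44) again — its k=1 value — and the period has length 2.

[22; 1, 44]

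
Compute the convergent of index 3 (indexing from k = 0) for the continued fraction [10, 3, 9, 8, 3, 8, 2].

Using pₖ = aₖpₖ₋₁ + pₖ₋₂, qₖ = aₖqₖ₋₁ + qₖ₋₂ (with p₋₁=1, p₋₂=0, q₋₁=0, q₋₂=1):
  k=0: a=10, p=10, q=1
  k=1: a=3, p=31, q=3
  k=2: a=9, p=289, q=28
  k=3: a=8, p=2343, q=227

2343/227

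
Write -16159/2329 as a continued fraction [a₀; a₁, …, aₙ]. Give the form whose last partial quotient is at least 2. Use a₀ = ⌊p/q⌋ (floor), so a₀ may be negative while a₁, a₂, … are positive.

[-7; 16, 5, 1, 3, 6]

-16159 = -7×2329 + 144
2329 = 16×144 + 25
144 = 5×25 + 19
25 = 1×19 + 6
19 = 3×6 + 1
6 = 6×1 + 0  (stop)
So -16159/2329 = [-7; 16, 5, 1, 3, 6].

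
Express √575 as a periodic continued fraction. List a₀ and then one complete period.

[23; 1, 46]

a₀ = ⌊√575⌋ = 23.
With m₀=0, d₀=1 and mₖ₊₁ = dₖaₖ − mₖ, dₖ₊₁ = (n − mₖ₊₁²)/dₖ, aₖ₊₁ = ⌊(a₀+mₖ₊₁)/dₖ₊₁⌋:
  k=1: m=23, d=46, a=1
  k=2: m=23, d=1, a=46
d=1 and a=2a₀=46 at k=2, so the next step gives (m, d) = (23, 46) again — its k=1 value — and the period has length 2.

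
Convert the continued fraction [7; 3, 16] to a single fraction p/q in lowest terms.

Using pₖ = aₖpₖ₋₁ + pₖ₋₂ and qₖ = aₖqₖ₋₁ + qₖ₋₂:
  k=0: a=7, p=7, q=1
  k=1: a=3, p=22, q=3
  k=2: a=16, p=359, q=49

359/49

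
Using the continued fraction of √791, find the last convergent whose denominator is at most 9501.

101249/3600

√791 = [28; 8, 56, …] (period length 2).
Convergents:
  p_0/q_0 = 28/1
  p_1/q_1 = 225/8
  p_2/q_2 = 12628/449
  p_3/q_3 = 101249/3600
  p_4/q_4 = 5682572/202049
q_3 = 3600 ≤ 9501 < 202049 = q_4, so the answer is 101249/3600.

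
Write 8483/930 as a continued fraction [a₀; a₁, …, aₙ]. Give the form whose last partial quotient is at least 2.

8483 = 9×930 + 113
930 = 8×113 + 26
113 = 4×26 + 9
26 = 2×9 + 8
9 = 1×8 + 1
8 = 8×1 + 0  (stop)
So 8483/930 = [9; 8, 4, 2, 1, 8].

[9; 8, 4, 2, 1, 8]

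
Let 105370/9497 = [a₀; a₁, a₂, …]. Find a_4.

105370 = 11·9497 + 903   →  a_0 = 11
9497 = 10·903 + 467   →  a_1 = 10
903 = 1·467 + 436   →  a_2 = 1
467 = 1·436 + 31   →  a_3 = 1
436 = 14·31 + 2   →  a_4 = 14

14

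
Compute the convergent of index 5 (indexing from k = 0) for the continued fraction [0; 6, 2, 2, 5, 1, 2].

Using pₖ = aₖpₖ₋₁ + pₖ₋₂, qₖ = aₖqₖ₋₁ + qₖ₋₂ (with p₋₁=1, p₋₂=0, q₋₁=0, q₋₂=1):
  k=0: a=0, p=0, q=1
  k=1: a=6, p=1, q=6
  k=2: a=2, p=2, q=13
  k=3: a=2, p=5, q=32
  k=4: a=5, p=27, q=173
  k=5: a=1, p=32, q=205

32/205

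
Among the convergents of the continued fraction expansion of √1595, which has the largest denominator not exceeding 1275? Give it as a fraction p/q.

√1595 = [39; 1, 14, 1, 78, …] (period length 4).
Convergents:
  p_0/q_0 = 39/1
  p_1/q_1 = 40/1
  p_2/q_2 = 599/15
  p_3/q_3 = 639/16
  p_4/q_4 = 50441/1263
  p_5/q_5 = 51080/1279
q_4 = 1263 ≤ 1275 < 1279 = q_5, so the answer is 50441/1263.

50441/1263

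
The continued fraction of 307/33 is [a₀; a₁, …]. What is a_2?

3

307 = 9·33 + 10   →  a_0 = 9
33 = 3·10 + 3   →  a_1 = 3
10 = 3·3 + 1   →  a_2 = 3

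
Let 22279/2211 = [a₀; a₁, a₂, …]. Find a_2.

22279 = 10·2211 + 169   →  a_0 = 10
2211 = 13·169 + 14   →  a_1 = 13
169 = 12·14 + 1   →  a_2 = 12

12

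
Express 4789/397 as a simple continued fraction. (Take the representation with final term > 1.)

[12; 15, 1, 7, 3]

4789 = 12·397 + 25
397 = 15·25 + 22
25 = 1·22 + 3
22 = 7·3 + 1
3 = 3·1 + 0  (stop)
So 4789/397 = [12; 15, 1, 7, 3].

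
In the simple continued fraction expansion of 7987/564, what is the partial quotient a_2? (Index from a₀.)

5

7987 = 14·564 + 91   →  a_0 = 14
564 = 6·91 + 18   →  a_1 = 6
91 = 5·18 + 1   →  a_2 = 5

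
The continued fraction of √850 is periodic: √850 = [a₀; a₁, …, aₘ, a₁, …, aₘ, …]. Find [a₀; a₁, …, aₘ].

[29; 6, 2, 6, 58]

a₀ = ⌊√850⌋ = 29.
With m₀=0, d₀=1 and mₖ₊₁ = dₖaₖ − mₖ, dₖ₊₁ = (n − mₖ₊₁²)/dₖ, aₖ₊₁ = ⌊(a₀+mₖ₊₁)/dₖ₊₁⌋:
  k=1: m=29, d=9, a=6
  k=2: m=25, d=25, a=2
  k=3: m=25, d=9, a=6
  k=4: m=29, d=1, a=58
d=1 and a=2a₀=58 at k=4, so the next step gives (m, d) = (29, 9) again — its k=1 value — and the period has length 4.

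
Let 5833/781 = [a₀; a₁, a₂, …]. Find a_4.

5833 = 7·781 + 366   →  a_0 = 7
781 = 2·366 + 49   →  a_1 = 2
366 = 7·49 + 23   →  a_2 = 7
49 = 2·23 + 3   →  a_3 = 2
23 = 7·3 + 2   →  a_4 = 7

7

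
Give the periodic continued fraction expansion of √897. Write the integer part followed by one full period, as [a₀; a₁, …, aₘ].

[29; 1, 18, 1, 58]

a₀ = ⌊√897⌋ = 29.
With m₀=0, d₀=1 and mₖ₊₁ = dₖaₖ − mₖ, dₖ₊₁ = (n − mₖ₊₁²)/dₖ, aₖ₊₁ = ⌊(a₀+mₖ₊₁)/dₖ₊₁⌋:
  k=1: m=29, d=56, a=1
  k=2: m=27, d=3, a=18
  k=3: m=27, d=56, a=1
  k=4: m=29, d=1, a=58
d=1 and a=2a₀=58 at k=4, so the next step gives (m, d) = (29, 56) again — its k=1 value — and the period has length 4.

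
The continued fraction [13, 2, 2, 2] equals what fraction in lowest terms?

161/12

Fold from the inside: start with 2/1.
  2 + 1/2 = 5/2
  2 + 2/5 = 12/5
  13 + 5/12 = 161/12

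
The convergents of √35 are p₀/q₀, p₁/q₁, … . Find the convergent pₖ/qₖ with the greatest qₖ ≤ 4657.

10081/1704

√35 = [5; 1, 10, …] (period length 2).
Convergents:
  p_0/q_0 = 5/1
  p_1/q_1 = 6/1
  p_2/q_2 = 65/11
  p_3/q_3 = 71/12
  p_4/q_4 = 775/131
  p_5/q_5 = 846/143
  p_6/q_6 = 9235/1561
  p_7/q_7 = 10081/1704
  p_8/q_8 = 110045/18601
q_7 = 1704 ≤ 4657 < 18601 = q_8, so the answer is 10081/1704.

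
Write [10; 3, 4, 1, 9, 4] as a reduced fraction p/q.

6641/644

Fold from the inside: start with 4/1.
  9 + 1/4 = 37/4
  1 + 4/37 = 41/37
  4 + 37/41 = 201/41
  3 + 41/201 = 644/201
  10 + 201/644 = 6641/644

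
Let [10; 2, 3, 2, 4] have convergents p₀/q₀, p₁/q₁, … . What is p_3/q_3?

Using pₖ = aₖpₖ₋₁ + pₖ₋₂, qₖ = aₖqₖ₋₁ + qₖ₋₂ (with p₋₁=1, p₋₂=0, q₋₁=0, q₋₂=1):
  k=0: a=10, p=10, q=1
  k=1: a=2, p=21, q=2
  k=2: a=3, p=73, q=7
  k=3: a=2, p=167, q=16

167/16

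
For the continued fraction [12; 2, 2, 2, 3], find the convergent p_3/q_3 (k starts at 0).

149/12

Using pₖ = aₖpₖ₋₁ + pₖ₋₂, qₖ = aₖqₖ₋₁ + qₖ₋₂ (with p₋₁=1, p₋₂=0, q₋₁=0, q₋₂=1):
  k=0: a=12, p=12, q=1
  k=1: a=2, p=25, q=2
  k=2: a=2, p=62, q=5
  k=3: a=2, p=149, q=12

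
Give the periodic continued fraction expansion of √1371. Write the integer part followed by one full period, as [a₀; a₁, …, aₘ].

[37; 37, 74]

a₀ = ⌊√1371⌋ = 37.
With m₀=0, d₀=1 and mₖ₊₁ = dₖaₖ − mₖ, dₖ₊₁ = (n − mₖ₊₁²)/dₖ, aₖ₊₁ = ⌊(a₀+mₖ₊₁)/dₖ₊₁⌋:
  k=1: m=37, d=2, a=37
  k=2: m=37, d=1, a=74
d=1 and a=2a₀=74 at k=2, so the next step gives (m, d) = (37, 2) again — its k=1 value — and the period has length 2.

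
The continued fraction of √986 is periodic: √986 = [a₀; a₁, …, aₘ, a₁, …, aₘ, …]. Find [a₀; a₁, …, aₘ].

[31; 2, 2, 62]

a₀ = ⌊√986⌋ = 31.
With m₀=0, d₀=1 and mₖ₊₁ = dₖaₖ − mₖ, dₖ₊₁ = (n − mₖ₊₁²)/dₖ, aₖ₊₁ = ⌊(a₀+mₖ₊₁)/dₖ₊₁⌋:
  k=1: m=31, d=25, a=2
  k=2: m=19, d=25, a=2
  k=3: m=31, d=1, a=62
d=1 and a=2a₀=62 at k=3, so the next step gives (m, d) = (31, 25) again — its k=1 value — and the period has length 3.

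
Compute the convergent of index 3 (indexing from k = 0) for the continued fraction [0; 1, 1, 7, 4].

8/15

Using pₖ = aₖpₖ₋₁ + pₖ₋₂, qₖ = aₖqₖ₋₁ + qₖ₋₂ (with p₋₁=1, p₋₂=0, q₋₁=0, q₋₂=1):
  k=0: a=0, p=0, q=1
  k=1: a=1, p=1, q=1
  k=2: a=1, p=1, q=2
  k=3: a=7, p=8, q=15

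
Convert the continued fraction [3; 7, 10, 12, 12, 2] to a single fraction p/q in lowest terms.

67896/21617

Fold from the inside: start with 2/1.
  12 + 1/2 = 25/2
  12 + 2/25 = 302/25
  10 + 25/302 = 3045/302
  7 + 302/3045 = 21617/3045
  3 + 3045/21617 = 67896/21617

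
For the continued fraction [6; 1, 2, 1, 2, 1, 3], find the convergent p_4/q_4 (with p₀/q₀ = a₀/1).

Using pₖ = aₖpₖ₋₁ + pₖ₋₂, qₖ = aₖqₖ₋₁ + qₖ₋₂ (with p₋₁=1, p₋₂=0, q₋₁=0, q₋₂=1):
  k=0: a=6, p=6, q=1
  k=1: a=1, p=7, q=1
  k=2: a=2, p=20, q=3
  k=3: a=1, p=27, q=4
  k=4: a=2, p=74, q=11

74/11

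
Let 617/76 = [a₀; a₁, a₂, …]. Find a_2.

617 = 8·76 + 9   →  a_0 = 8
76 = 8·9 + 4   →  a_1 = 8
9 = 2·4 + 1   →  a_2 = 2

2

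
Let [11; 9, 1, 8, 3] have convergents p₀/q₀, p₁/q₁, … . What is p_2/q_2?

Using pₖ = aₖpₖ₋₁ + pₖ₋₂, qₖ = aₖqₖ₋₁ + qₖ₋₂ (with p₋₁=1, p₋₂=0, q₋₁=0, q₋₂=1):
  k=0: a=11, p=11, q=1
  k=1: a=9, p=100, q=9
  k=2: a=1, p=111, q=10

111/10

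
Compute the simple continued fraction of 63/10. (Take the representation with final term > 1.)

63 = 6·10 + 3
10 = 3·3 + 1
3 = 3·1 + 0  (stop)
So 63/10 = [6; 3, 3].

[6; 3, 3]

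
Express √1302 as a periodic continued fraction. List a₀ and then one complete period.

a₀ = ⌊√1302⌋ = 36.
With m₀=0, d₀=1 and mₖ₊₁ = dₖaₖ − mₖ, dₖ₊₁ = (n − mₖ₊₁²)/dₖ, aₖ₊₁ = ⌊(a₀+mₖ₊₁)/dₖ₊₁⌋:
  k=1: m=36, d=6, a=12
  k=2: m=36, d=1, a=72
d=1 and a=2a₀=72 at k=2, so the next step gives (m, d) = (36, 6) again — its k=1 value — and the period has length 2.

[36; 12, 72]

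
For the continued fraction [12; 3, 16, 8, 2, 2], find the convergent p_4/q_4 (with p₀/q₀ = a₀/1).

Using pₖ = aₖpₖ₋₁ + pₖ₋₂, qₖ = aₖqₖ₋₁ + qₖ₋₂ (with p₋₁=1, p₋₂=0, q₋₁=0, q₋₂=1):
  k=0: a=12, p=12, q=1
  k=1: a=3, p=37, q=3
  k=2: a=16, p=604, q=49
  k=3: a=8, p=4869, q=395
  k=4: a=2, p=10342, q=839

10342/839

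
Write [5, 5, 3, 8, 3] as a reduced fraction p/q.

Using pₖ = aₖpₖ₋₁ + pₖ₋₂ and qₖ = aₖqₖ₋₁ + qₖ₋₂:
  k=0: a=5, p=5, q=1
  k=1: a=5, p=26, q=5
  k=2: a=3, p=83, q=16
  k=3: a=8, p=690, q=133
  k=4: a=3, p=2153, q=415

2153/415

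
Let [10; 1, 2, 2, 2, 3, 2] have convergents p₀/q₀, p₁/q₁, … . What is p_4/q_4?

Using pₖ = aₖpₖ₋₁ + pₖ₋₂, qₖ = aₖqₖ₋₁ + qₖ₋₂ (with p₋₁=1, p₋₂=0, q₋₁=0, q₋₂=1):
  k=0: a=10, p=10, q=1
  k=1: a=1, p=11, q=1
  k=2: a=2, p=32, q=3
  k=3: a=2, p=75, q=7
  k=4: a=2, p=182, q=17

182/17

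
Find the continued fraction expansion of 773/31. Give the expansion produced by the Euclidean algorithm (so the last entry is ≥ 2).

773 = 24×31 + 29
31 = 1×29 + 2
29 = 14×2 + 1
2 = 2×1 + 0  (stop)
So 773/31 = [24; 1, 14, 2].

[24; 1, 14, 2]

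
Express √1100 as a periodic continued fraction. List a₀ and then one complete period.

a₀ = ⌊√1100⌋ = 33.

[33; 6, 66]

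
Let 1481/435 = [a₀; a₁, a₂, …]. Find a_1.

2

1481 = 3·435 + 176   →  a_0 = 3
435 = 2·176 + 83   →  a_1 = 2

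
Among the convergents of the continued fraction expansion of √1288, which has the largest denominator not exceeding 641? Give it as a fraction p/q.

√1288 = [35; 1, 7, 1, 70, …] (period length 4).
Convergents:
  p_0/q_0 = 35/1
  p_1/q_1 = 36/1
  p_2/q_2 = 287/8
  p_3/q_3 = 323/9
  p_4/q_4 = 22897/638
  p_5/q_5 = 23220/647
q_4 = 638 ≤ 641 < 647 = q_5, so the answer is 22897/638.

22897/638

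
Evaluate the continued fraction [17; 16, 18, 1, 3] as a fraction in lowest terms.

Using pₖ = aₖpₖ₋₁ + pₖ₋₂ and qₖ = aₖqₖ₋₁ + qₖ₋₂:
  k=0: a=17, p=17, q=1
  k=1: a=16, p=273, q=16
  k=2: a=18, p=4931, q=289
  k=3: a=1, p=5204, q=305
  k=4: a=3, p=20543, q=1204

20543/1204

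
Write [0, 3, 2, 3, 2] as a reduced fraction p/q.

16/55

Fold from the inside: start with 2/1.
  3 + 1/2 = 7/2
  2 + 2/7 = 16/7
  3 + 7/16 = 55/16
  0 + 16/55 = 16/55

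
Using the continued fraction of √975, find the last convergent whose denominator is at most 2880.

77719/2489

√975 = [31; 4, 2, 4, 62, …] (period length 4).
Convergents:
  p_0/q_0 = 31/1
  p_1/q_1 = 125/4
  p_2/q_2 = 281/9
  p_3/q_3 = 1249/40
  p_4/q_4 = 77719/2489
  p_5/q_5 = 312125/9996
q_4 = 2489 ≤ 2880 < 9996 = q_5, so the answer is 77719/2489.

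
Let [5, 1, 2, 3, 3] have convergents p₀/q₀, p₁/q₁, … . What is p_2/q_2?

Using pₖ = aₖpₖ₋₁ + pₖ₋₂, qₖ = aₖqₖ₋₁ + qₖ₋₂ (with p₋₁=1, p₋₂=0, q₋₁=0, q₋₂=1):
  k=0: a=5, p=5, q=1
  k=1: a=1, p=6, q=1
  k=2: a=2, p=17, q=3

17/3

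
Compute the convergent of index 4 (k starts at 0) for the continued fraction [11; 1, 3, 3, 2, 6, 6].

Using pₖ = aₖpₖ₋₁ + pₖ₋₂, qₖ = aₖqₖ₋₁ + qₖ₋₂ (with p₋₁=1, p₋₂=0, q₋₁=0, q₋₂=1):
  k=0: a=11, p=11, q=1
  k=1: a=1, p=12, q=1
  k=2: a=3, p=47, q=4
  k=3: a=3, p=153, q=13
  k=4: a=2, p=353, q=30

353/30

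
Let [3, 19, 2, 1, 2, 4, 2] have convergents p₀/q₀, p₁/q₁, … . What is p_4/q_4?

473/155

Using pₖ = aₖpₖ₋₁ + pₖ₋₂, qₖ = aₖqₖ₋₁ + qₖ₋₂ (with p₋₁=1, p₋₂=0, q₋₁=0, q₋₂=1):
  k=0: a=3, p=3, q=1
  k=1: a=19, p=58, q=19
  k=2: a=2, p=119, q=39
  k=3: a=1, p=177, q=58
  k=4: a=2, p=473, q=155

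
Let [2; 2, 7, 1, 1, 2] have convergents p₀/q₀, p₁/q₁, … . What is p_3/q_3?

Using pₖ = aₖpₖ₋₁ + pₖ₋₂, qₖ = aₖqₖ₋₁ + qₖ₋₂ (with p₋₁=1, p₋₂=0, q₋₁=0, q₋₂=1):
  k=0: a=2, p=2, q=1
  k=1: a=2, p=5, q=2
  k=2: a=7, p=37, q=15
  k=3: a=1, p=42, q=17

42/17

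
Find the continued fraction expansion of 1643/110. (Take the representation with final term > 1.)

[14; 1, 14, 1, 2, 2]

1643 = 14*110 + 103
110 = 1*103 + 7
103 = 14*7 + 5
7 = 1*5 + 2
5 = 2*2 + 1
2 = 2*1 + 0  (stop)
So 1643/110 = [14; 1, 14, 1, 2, 2].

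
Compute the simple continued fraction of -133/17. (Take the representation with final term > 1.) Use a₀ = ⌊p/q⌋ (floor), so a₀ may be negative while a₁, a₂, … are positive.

-133 = -8×17 + 3
17 = 5×3 + 2
3 = 1×2 + 1
2 = 2×1 + 0  (stop)
So -133/17 = [-8; 5, 1, 2].

[-8; 5, 1, 2]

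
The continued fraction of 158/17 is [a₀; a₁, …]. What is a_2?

2

158 = 9·17 + 5   →  a_0 = 9
17 = 3·5 + 2   →  a_1 = 3
5 = 2·2 + 1   →  a_2 = 2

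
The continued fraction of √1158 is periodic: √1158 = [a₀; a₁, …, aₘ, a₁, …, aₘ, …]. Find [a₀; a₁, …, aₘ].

a₀ = ⌊√1158⌋ = 34.
With m₀=0, d₀=1 and mₖ₊₁ = dₖaₖ − mₖ, dₖ₊₁ = (n − mₖ₊₁²)/dₖ, aₖ₊₁ = ⌊(a₀+mₖ₊₁)/dₖ₊₁⌋:
  k=1: m=34, d=2, a=34
  k=2: m=34, d=1, a=68
d=1 and a=2a₀=68 at k=2, so the next step gives (m, d) = (34, 2) again — its k=1 value — and the period has length 2.

[34; 34, 68]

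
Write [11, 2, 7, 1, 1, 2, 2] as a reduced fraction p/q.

2225/194

Fold from the inside: start with 2/1.
  2 + 1/2 = 5/2
  1 + 2/5 = 7/5
  1 + 5/7 = 12/7
  7 + 7/12 = 91/12
  2 + 12/91 = 194/91
  11 + 91/194 = 2225/194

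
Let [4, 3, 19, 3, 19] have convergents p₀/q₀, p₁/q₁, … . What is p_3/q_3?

766/177

Using pₖ = aₖpₖ₋₁ + pₖ₋₂, qₖ = aₖqₖ₋₁ + qₖ₋₂ (with p₋₁=1, p₋₂=0, q₋₁=0, q₋₂=1):
  k=0: a=4, p=4, q=1
  k=1: a=3, p=13, q=3
  k=2: a=19, p=251, q=58
  k=3: a=3, p=766, q=177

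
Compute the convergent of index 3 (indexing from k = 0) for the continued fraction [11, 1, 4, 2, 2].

Using pₖ = aₖpₖ₋₁ + pₖ₋₂, qₖ = aₖqₖ₋₁ + qₖ₋₂ (with p₋₁=1, p₋₂=0, q₋₁=0, q₋₂=1):
  k=0: a=11, p=11, q=1
  k=1: a=1, p=12, q=1
  k=2: a=4, p=59, q=5
  k=3: a=2, p=130, q=11

130/11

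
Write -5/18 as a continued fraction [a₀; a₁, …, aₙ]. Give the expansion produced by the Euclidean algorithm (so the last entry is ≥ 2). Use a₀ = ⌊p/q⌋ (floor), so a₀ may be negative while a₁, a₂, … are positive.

[-1; 1, 2, 1, 1, 2]

-5 = -1×18 + 13
18 = 1×13 + 5
13 = 2×5 + 3
5 = 1×3 + 2
3 = 1×2 + 1
2 = 2×1 + 0  (stop)
So -5/18 = [-1; 1, 2, 1, 1, 2].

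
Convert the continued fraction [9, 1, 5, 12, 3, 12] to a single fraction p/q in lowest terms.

27274/2773

Fold from the inside: start with 12/1.
  3 + 1/12 = 37/12
  12 + 12/37 = 456/37
  5 + 37/456 = 2317/456
  1 + 456/2317 = 2773/2317
  9 + 2317/2773 = 27274/2773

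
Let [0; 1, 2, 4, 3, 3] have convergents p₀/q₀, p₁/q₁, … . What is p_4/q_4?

Using pₖ = aₖpₖ₋₁ + pₖ₋₂, qₖ = aₖqₖ₋₁ + qₖ₋₂ (with p₋₁=1, p₋₂=0, q₋₁=0, q₋₂=1):
  k=0: a=0, p=0, q=1
  k=1: a=1, p=1, q=1
  k=2: a=2, p=2, q=3
  k=3: a=4, p=9, q=13
  k=4: a=3, p=29, q=42

29/42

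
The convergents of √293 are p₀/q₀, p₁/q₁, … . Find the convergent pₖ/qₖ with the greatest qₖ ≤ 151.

√293 = [17; 8, 1, 1, 8, 34, …] (period length 5).
Convergents:
  p_0/q_0 = 17/1
  p_1/q_1 = 137/8
  p_2/q_2 = 154/9
  p_3/q_3 = 291/17
  p_4/q_4 = 2482/145
  p_5/q_5 = 84679/4947
q_4 = 145 ≤ 151 < 4947 = q_5, so the answer is 2482/145.

2482/145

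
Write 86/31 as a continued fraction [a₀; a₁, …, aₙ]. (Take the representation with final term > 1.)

86 = 2×31 + 24
31 = 1×24 + 7
24 = 3×7 + 3
7 = 2×3 + 1
3 = 3×1 + 0  (stop)
So 86/31 = [2; 1, 3, 2, 3].

[2; 1, 3, 2, 3]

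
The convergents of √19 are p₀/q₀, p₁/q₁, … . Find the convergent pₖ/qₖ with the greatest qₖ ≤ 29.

61/14

√19 = [4; 2, 1, 3, 1, 2, 8, …] (period length 6).
Convergents:
  p_0/q_0 = 4/1
  p_1/q_1 = 9/2
  p_2/q_2 = 13/3
  p_3/q_3 = 48/11
  p_4/q_4 = 61/14
  p_5/q_5 = 170/39
q_4 = 14 ≤ 29 < 39 = q_5, so the answer is 61/14.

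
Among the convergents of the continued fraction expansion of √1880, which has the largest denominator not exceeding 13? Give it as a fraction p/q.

477/11

√1880 = [43; 2, 1, 3, 1, 2, 86, …] (period length 6).
Convergents:
  p_0/q_0 = 43/1
  p_1/q_1 = 87/2
  p_2/q_2 = 130/3
  p_3/q_3 = 477/11
  p_4/q_4 = 607/14
q_3 = 11 ≤ 13 < 14 = q_4, so the answer is 477/11.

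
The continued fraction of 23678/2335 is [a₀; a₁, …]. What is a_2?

8

23678 = 10·2335 + 328   →  a_0 = 10
2335 = 7·328 + 39   →  a_1 = 7
328 = 8·39 + 16   →  a_2 = 8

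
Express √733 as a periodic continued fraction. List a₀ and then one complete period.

[27; 13, 1, 1, 13, 54]

a₀ = ⌊√733⌋ = 27.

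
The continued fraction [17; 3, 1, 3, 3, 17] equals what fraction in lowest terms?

Fold from the inside: start with 17/1.
  3 + 1/17 = 52/17
  3 + 17/52 = 173/52
  1 + 52/173 = 225/173
  3 + 173/225 = 848/225
  17 + 225/848 = 14641/848

14641/848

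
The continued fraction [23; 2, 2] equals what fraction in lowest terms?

Using pₖ = aₖpₖ₋₁ + pₖ₋₂ and qₖ = aₖqₖ₋₁ + qₖ₋₂:
  k=0: a=23, p=23, q=1
  k=1: a=2, p=47, q=2
  k=2: a=2, p=117, q=5

117/5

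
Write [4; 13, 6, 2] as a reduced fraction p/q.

Fold from the inside: start with 2/1.
  6 + 1/2 = 13/2
  13 + 2/13 = 171/13
  4 + 13/171 = 697/171

697/171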